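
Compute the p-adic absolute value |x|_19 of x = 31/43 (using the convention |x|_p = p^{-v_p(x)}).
|31/43|_19 = 1

Step 1 — compute v_19(x) by factoring powers of 19 out of the numerator and denominator: v_19(31/43) = 0. Step 2 — apply |x|_p = p^{-v_p(x)} = 19^{0} = 1.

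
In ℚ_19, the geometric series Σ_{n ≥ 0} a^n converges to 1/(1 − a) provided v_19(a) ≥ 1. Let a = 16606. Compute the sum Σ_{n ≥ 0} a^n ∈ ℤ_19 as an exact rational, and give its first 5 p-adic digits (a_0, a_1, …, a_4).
Σ a^n = 1/(1 − a) = -1/16605;  first 5 digits = (1, 0, 8, 2, 7)

v_19(a) = 2 ≥ 1, so the series converges in ℤ_19 to 1/(1 − a) = 1/(1 − 16606) = -1/16605. Expand this rational in ℤ_19: compute digits iteratively via d_i = x_i mod 19, x_{i+1} = (x_i − d_i)/19. The first 5 digits are (1, 0, 8, 2, 7).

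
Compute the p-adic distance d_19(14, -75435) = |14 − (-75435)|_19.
d_19(14, -75435) = 1/6859

Step 1 — x − y = 14 − (-75435) = 75449. Step 2 — v_19(75449) = 3 (factor: 75449 = (19^3 · 11); the sign does not affect v_p). Step 3 — |x − y|_19 = 19^{-3} = 1/6859.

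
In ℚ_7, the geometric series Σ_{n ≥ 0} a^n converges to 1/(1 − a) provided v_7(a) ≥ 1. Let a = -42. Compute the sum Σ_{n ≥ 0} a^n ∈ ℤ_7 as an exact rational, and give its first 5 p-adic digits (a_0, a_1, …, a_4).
Σ a^n = 1/(1 − a) = 1/43;  first 5 digits = (1, 1, 0, 6, 5)

v_7(a) = 1 ≥ 1, so the series converges in ℤ_7 to 1/(1 − a) = 1/(1 − (-42)) = 1/43. Expand this rational in ℤ_7: compute digits iteratively via d_i = x_i mod 7, x_{i+1} = (x_i − d_i)/7. The first 5 digits are (1, 1, 0, 6, 5).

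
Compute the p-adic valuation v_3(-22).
v_3(-22) = 0

v_3(n) is the largest exponent k such that 3^k divides n. Factor out: -22 = -3^0 · 22. (Sign doesn't affect v_p.) So v_3(-22) = 0.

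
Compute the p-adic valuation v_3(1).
v_3(1) = 0

v_3(n) is the largest exponent k such that 3^k divides n. Factor out: 1 = 3^0 · 1. (Sign doesn't affect v_p.) So v_3(1) = 0.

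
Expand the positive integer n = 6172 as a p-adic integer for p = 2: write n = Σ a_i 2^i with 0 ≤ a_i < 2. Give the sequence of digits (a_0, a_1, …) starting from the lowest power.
(a_0, a_1, …) = (0, 0, 1, 1, 1, 0, 0, 0, 0, 0, 0, 1, 1)

Repeated division by 2 gives the digits low-to-high: 6172 = 1·2^2 + 1·2^3 + 1·2^4 + 1·2^11 + 1·2^12. Digit sequence: (0, 0, 1, 1, 1, 0, 0, 0, 0, 0, 0, 1, 1).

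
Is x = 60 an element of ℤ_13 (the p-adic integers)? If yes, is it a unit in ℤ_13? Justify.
x ∈ ℤ_13^× (unit); v_13(x) = 0

ℤ_13 = {x ∈ ℚ_13 : v_13(x) ≥ 0} and ℤ_13^× = {x ∈ ℤ_13 : v_13(x) = 0}. Here v_13(60) = v_13(num) − v_13(den) = 0; compare against these criteria.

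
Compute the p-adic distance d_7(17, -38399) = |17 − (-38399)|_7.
d_7(17, -38399) = 1/2401

Step 1 — x − y = 17 − (-38399) = 38416. Step 2 — v_7(38416) = 4 (factor: 38416 = (7^4 · 16); the sign does not affect v_p). Step 3 — |x − y|_7 = 7^{-4} = 1/2401.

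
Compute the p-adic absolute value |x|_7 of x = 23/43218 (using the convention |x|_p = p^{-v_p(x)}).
|23/43218|_7 = 2401

Step 1 — compute v_7(x) by factoring powers of 7 out of the numerator and denominator: v_7(23/43218) = -4. Step 2 — apply |x|_p = p^{-v_p(x)} = 7^{4} = 2401.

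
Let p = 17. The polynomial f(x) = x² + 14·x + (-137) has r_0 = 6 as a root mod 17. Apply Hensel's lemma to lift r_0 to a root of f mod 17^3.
r_2 = 907 (mod 4913)

Hensel: r_{i+1} = r_i − f(r_i)·(f′(r_i))^{-1} mod 17^{i+2}, f′(x) = 2x + 14. Iterate:
  r_0 = 6 (mod 17)
  r_1 = 40 (mod 289)
  r_2 = 907 (mod 4913)
Final: r = 907 satisfies f(r) ≡ 0 mod 17^3.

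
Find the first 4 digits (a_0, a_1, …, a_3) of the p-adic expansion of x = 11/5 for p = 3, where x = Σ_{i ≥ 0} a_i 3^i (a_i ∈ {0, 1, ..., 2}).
(a_0, …, a_3) = (1, 1, 1, 2)

v_3(11/5) = 0 (numerator and denominator both coprime to 3), so x ∈ ℤ_3^×. Compute digits iteratively via a_i = x_i mod 3, x_{i+1} = (x_i − a_i)/3, with x_0 = x:
  x_0 = 11/5;  a_0 = 1;  x_1 = (x_0 − 1)/3 = 2/5
  x_1 = 2/5;  a_1 = 1;  x_2 = (x_1 − 1)/3 = -1/5
  x_2 = -1/5;  a_2 = 1;  x_3 = (x_2 − 1)/3 = -2/5
  x_3 = -2/5;  a_3 = 2;  x_4 = (x_3 − 2)/3 = -4/5
Digits: (1, 1, 1, 2).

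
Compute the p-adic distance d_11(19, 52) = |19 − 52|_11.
d_11(19, 52) = 1/11

Step 1 — x − y = 19 − 52 = -33. Step 2 — v_11(-33) = 1 (factor: -33 = −(11^1 · 3); the sign does not affect v_p). Step 3 — |x − y|_11 = 11^{-1} = 1/11.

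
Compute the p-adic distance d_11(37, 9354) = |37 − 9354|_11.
d_11(37, 9354) = 1/1331

Step 1 — x − y = 37 − 9354 = -9317. Step 2 — v_11(-9317) = 3 (factor: -9317 = −(11^3 · 7); the sign does not affect v_p). Step 3 — |x − y|_11 = 11^{-3} = 1/1331.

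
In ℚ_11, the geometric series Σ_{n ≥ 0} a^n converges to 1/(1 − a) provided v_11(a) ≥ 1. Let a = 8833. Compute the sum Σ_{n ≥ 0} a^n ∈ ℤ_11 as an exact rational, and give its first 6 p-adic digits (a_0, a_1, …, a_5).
Σ a^n = 1/(1 − a) = -1/8832;  first 6 digits = (1, 0, 7, 6, 5, 0)

v_11(a) = 2 ≥ 1, so the series converges in ℤ_11 to 1/(1 − a) = 1/(1 − 8833) = -1/8832. Expand this rational in ℤ_11: compute digits iteratively via d_i = x_i mod 11, x_{i+1} = (x_i − d_i)/11. The first 6 digits are (1, 0, 7, 6, 5, 0).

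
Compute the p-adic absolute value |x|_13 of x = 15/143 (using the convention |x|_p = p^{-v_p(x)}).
|15/143|_13 = 13

Step 1 — compute v_13(x) by factoring powers of 13 out of the numerator and denominator: v_13(15/143) = -1. Step 2 — apply |x|_p = p^{-v_p(x)} = 13^{1} = 13.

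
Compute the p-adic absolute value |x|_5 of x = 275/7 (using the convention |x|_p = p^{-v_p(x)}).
|275/7|_5 = 1/25

Step 1 — compute v_5(x) by factoring powers of 5 out of the numerator and denominator: v_5(275/7) = 2. Step 2 — apply |x|_p = p^{-v_p(x)} = 5^{-2} = 1/25.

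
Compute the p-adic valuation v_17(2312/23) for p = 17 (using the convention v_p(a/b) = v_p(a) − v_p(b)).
v_17(2312/23) = 2

Factor powers of 17 from the numerator and denominator of the reduced fraction: 2312 = 17^2 · 8 and 23 = 17^0 · 23. Apply v_p(a/b) = v_p(a) − v_p(b): v_17(2312/23) = 2 − 0 = 2.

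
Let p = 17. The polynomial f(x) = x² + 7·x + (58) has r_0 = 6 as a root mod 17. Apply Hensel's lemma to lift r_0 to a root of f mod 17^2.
r_1 = 227 (mod 289)

Hensel: r_{i+1} = r_i − f(r_i)·(f′(r_i))^{-1} mod 17^{i+2}, f′(x) = 2x + 7. Iterate:
  r_0 = 6 (mod 17)
  r_1 = 227 (mod 289)
Final: r = 227 satisfies f(r) ≡ 0 mod 17^2.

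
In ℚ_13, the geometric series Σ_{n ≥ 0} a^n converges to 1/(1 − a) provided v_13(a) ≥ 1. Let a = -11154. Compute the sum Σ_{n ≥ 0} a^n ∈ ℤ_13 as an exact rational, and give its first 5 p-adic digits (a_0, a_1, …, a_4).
Σ a^n = 1/(1 − a) = 1/11155;  first 5 digits = (1, 0, 12, 7, 0)

v_13(a) = 2 ≥ 1, so the series converges in ℤ_13 to 1/(1 − a) = 1/(1 − (-11154)) = 1/11155. Expand this rational in ℤ_13: compute digits iteratively via d_i = x_i mod 13, x_{i+1} = (x_i − d_i)/13. The first 5 digits are (1, 0, 12, 7, 0).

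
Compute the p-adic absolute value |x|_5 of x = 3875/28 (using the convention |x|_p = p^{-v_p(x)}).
|3875/28|_5 = 1/125

Step 1 — compute v_5(x) by factoring powers of 5 out of the numerator and denominator: v_5(3875/28) = 3. Step 2 — apply |x|_p = p^{-v_p(x)} = 5^{-3} = 1/125.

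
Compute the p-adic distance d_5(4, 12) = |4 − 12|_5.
d_5(4, 12) = 1

Step 1 — x − y = 4 − 12 = -8. Step 2 — v_5(-8) = 0 (factor: -8 = −(5^0 · 8); the sign does not affect v_p). Step 3 — |x − y|_5 = 5^{0} = 1.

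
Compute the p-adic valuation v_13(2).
v_13(2) = 0

v_13(n) is the largest exponent k such that 13^k divides n. Factor out: 2 = 13^0 · 2. (Sign doesn't affect v_p.) So v_13(2) = 0.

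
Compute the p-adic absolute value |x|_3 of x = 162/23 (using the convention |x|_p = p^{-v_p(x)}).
|162/23|_3 = 1/81

Step 1 — compute v_3(x) by factoring powers of 3 out of the numerator and denominator: v_3(162/23) = 4. Step 2 — apply |x|_p = p^{-v_p(x)} = 3^{-4} = 1/81.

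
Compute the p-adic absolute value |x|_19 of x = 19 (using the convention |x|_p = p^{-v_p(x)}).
|19|_19 = 1/19

Step 1 — compute v_19(x) by factoring powers of 19 out of the numerator and denominator: v_19(19) = 1. Step 2 — apply |x|_p = p^{-v_p(x)} = 19^{-1} = 1/19.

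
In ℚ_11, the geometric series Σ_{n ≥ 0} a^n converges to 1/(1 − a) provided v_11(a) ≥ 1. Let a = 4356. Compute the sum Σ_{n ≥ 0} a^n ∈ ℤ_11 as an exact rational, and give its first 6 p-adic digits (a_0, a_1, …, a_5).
Σ a^n = 1/(1 − a) = -1/4355;  first 6 digits = (1, 0, 3, 3, 9, 7)

v_11(a) = 2 ≥ 1, so the series converges in ℤ_11 to 1/(1 − a) = 1/(1 − 4356) = -1/4355. Expand this rational in ℤ_11: compute digits iteratively via d_i = x_i mod 11, x_{i+1} = (x_i − d_i)/11. The first 6 digits are (1, 0, 3, 3, 9, 7).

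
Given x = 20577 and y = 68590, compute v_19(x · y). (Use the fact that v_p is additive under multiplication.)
v_19(1411376430) = 6

v_p(x) = 3 (factor: 20577 = 19^3 · 3); v_p(y) = 3 (factor: 68590 = 19^3 · 10). Additivity: v_p(xy) = v_p(x) + v_p(y) = 3 + 3 = 6. (Direct check: xy = 1411376430 = 19^6 · (30).)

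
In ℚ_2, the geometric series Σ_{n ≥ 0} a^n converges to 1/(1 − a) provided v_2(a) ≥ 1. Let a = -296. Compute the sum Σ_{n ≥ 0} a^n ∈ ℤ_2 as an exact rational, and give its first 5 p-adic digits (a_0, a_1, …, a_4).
Σ a^n = 1/(1 − a) = 1/297;  first 5 digits = (1, 0, 0, 1, 1)

v_2(a) = 3 ≥ 1, so the series converges in ℤ_2 to 1/(1 − a) = 1/(1 − (-296)) = 1/297. Expand this rational in ℤ_2: compute digits iteratively via d_i = x_i mod 2, x_{i+1} = (x_i − d_i)/2. The first 5 digits are (1, 0, 0, 1, 1).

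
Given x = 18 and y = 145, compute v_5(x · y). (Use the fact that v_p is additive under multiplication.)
v_5(2610) = 1

v_p(x) = 0 (factor: 18 = 5^0 · 18); v_p(y) = 1 (factor: 145 = 5^1 · 29). Additivity: v_p(xy) = v_p(x) + v_p(y) = 0 + 1 = 1. (Direct check: xy = 2610 = 5^1 · (522).)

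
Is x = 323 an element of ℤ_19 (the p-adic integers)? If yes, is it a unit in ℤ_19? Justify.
x ∈ ℤ_19 but not a unit; v_19(x) = 1 > 0

ℤ_19 = {x ∈ ℚ_19 : v_19(x) ≥ 0} and ℤ_19^× = {x ∈ ℤ_19 : v_19(x) = 0}. Here v_19(323) = v_19(num) − v_19(den) = 1; compare against these criteria.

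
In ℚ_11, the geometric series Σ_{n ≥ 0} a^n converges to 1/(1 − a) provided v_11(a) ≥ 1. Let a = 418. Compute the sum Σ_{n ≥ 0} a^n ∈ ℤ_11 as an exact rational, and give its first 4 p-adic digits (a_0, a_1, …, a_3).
Σ a^n = 1/(1 − a) = -1/417;  first 4 digits = (1, 5, 6, 3)

v_11(a) = 1 ≥ 1, so the series converges in ℤ_11 to 1/(1 − a) = 1/(1 − 418) = -1/417. Expand this rational in ℤ_11: compute digits iteratively via d_i = x_i mod 11, x_{i+1} = (x_i − d_i)/11. The first 4 digits are (1, 5, 6, 3).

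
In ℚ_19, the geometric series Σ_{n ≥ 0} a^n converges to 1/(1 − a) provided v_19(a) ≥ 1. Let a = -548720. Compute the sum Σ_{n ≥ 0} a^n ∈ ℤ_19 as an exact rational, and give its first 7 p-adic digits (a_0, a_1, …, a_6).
Σ a^n = 1/(1 − a) = 1/548721;  first 7 digits = (1, 0, 0, 15, 14, 18, 15)

v_19(a) = 3 ≥ 1, so the series converges in ℤ_19 to 1/(1 − a) = 1/(1 − (-548720)) = 1/548721. Expand this rational in ℤ_19: compute digits iteratively via d_i = x_i mod 19, x_{i+1} = (x_i − d_i)/19. The first 7 digits are (1, 0, 0, 15, 14, 18, 15).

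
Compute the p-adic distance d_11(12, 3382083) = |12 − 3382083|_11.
d_11(12, 3382083) = 1/161051

Step 1 — x − y = 12 − 3382083 = -3382071. Step 2 — v_11(-3382071) = 5 (factor: -3382071 = −(11^5 · 21); the sign does not affect v_p). Step 3 — |x − y|_11 = 11^{-5} = 1/161051.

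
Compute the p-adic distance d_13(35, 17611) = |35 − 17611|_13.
d_13(35, 17611) = 1/2197

Step 1 — x − y = 35 − 17611 = -17576. Step 2 — v_13(-17576) = 3 (factor: -17576 = −(13^3 · 8); the sign does not affect v_p). Step 3 — |x − y|_13 = 13^{-3} = 1/2197.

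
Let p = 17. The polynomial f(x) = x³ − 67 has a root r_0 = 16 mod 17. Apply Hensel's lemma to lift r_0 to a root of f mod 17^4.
r_3 = 71501 (mod 83521)

Hensel: r_{i+1} = r_i − f(r_i)/f′(r_i) mod 17^{i+2}, where f′(x) = 3x². Iterate:
  r_0 = 16 (mod 17)
  r_1 = 118 (mod 289)
  r_2 = 2719 (mod 4913)
  r_3 = 71501 (mod 83521)
Final: r = 71501 with f(r) ≡ 0 mod 17^4.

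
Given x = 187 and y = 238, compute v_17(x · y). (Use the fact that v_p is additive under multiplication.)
v_17(44506) = 2

v_p(x) = 1 (factor: 187 = 17^1 · 11); v_p(y) = 1 (factor: 238 = 17^1 · 14). Additivity: v_p(xy) = v_p(x) + v_p(y) = 1 + 1 = 2. (Direct check: xy = 44506 = 17^2 · (154).)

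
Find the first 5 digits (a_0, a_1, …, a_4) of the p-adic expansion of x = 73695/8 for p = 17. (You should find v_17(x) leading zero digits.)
(a_0, …, a_4) = (0, 0, 0, 4, 2)

v_17(73695/8) = 3, so a_0 = ... = a_2 = 0. Factor out: x = 17^3 · u with u = 15/8 a unit in ℤ_17. Expand u iteratively via a_{v+i} = u_i mod 17, u_{i+1} = (u_i − a_{v+i})/17:
  u_0 = 15/8;  a_3 = 4;  u_1 = (u_0 − 4)/17 = -1/8
  u_1 = -1/8;  a_4 = 2;  u_2 = (u_1 − 2)/17 = -1/8
Digits: (0, 0, 0, 4, 2).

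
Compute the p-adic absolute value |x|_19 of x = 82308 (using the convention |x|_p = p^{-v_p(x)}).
|82308|_19 = 1/6859

Step 1 — compute v_19(x) by factoring powers of 19 out of the numerator and denominator: v_19(82308) = 3. Step 2 — apply |x|_p = p^{-v_p(x)} = 19^{-3} = 1/6859.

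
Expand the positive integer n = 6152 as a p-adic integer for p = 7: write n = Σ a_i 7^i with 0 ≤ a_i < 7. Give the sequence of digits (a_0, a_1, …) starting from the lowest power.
(a_0, a_1, …) = (6, 3, 6, 3, 2)

Repeated division by 7 gives the digits low-to-high: 6152 = 6 + 3·7^1 + 6·7^2 + 3·7^3 + 2·7^4. Digit sequence: (6, 3, 6, 3, 2).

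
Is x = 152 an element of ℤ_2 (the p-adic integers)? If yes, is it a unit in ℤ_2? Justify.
x ∈ ℤ_2 but not a unit; v_2(x) = 3 > 0

ℤ_2 = {x ∈ ℚ_2 : v_2(x) ≥ 0} and ℤ_2^× = {x ∈ ℤ_2 : v_2(x) = 0}. Here v_2(152) = v_2(num) − v_2(den) = 3; compare against these criteria.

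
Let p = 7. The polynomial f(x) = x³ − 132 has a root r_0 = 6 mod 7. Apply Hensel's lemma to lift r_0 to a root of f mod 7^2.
r_1 = 27 (mod 49)

Hensel: r_{i+1} = r_i − f(r_i)/f′(r_i) mod 7^{i+2}, where f′(x) = 3x². Iterate:
  r_0 = 6 (mod 7)
  r_1 = 27 (mod 49)
Final: r = 27 with f(r) ≡ 0 mod 7^2.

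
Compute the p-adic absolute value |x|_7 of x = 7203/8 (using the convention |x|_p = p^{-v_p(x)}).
|7203/8|_7 = 1/2401

Step 1 — compute v_7(x) by factoring powers of 7 out of the numerator and denominator: v_7(7203/8) = 4. Step 2 — apply |x|_p = p^{-v_p(x)} = 7^{-4} = 1/2401.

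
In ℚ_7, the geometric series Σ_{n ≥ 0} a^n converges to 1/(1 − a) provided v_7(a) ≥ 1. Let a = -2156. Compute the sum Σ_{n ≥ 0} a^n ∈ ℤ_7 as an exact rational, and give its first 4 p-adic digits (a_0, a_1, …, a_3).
Σ a^n = 1/(1 − a) = 1/2157;  first 4 digits = (1, 0, 5, 0)

v_7(a) = 2 ≥ 1, so the series converges in ℤ_7 to 1/(1 − a) = 1/(1 − (-2156)) = 1/2157. Expand this rational in ℤ_7: compute digits iteratively via d_i = x_i mod 7, x_{i+1} = (x_i − d_i)/7. The first 4 digits are (1, 0, 5, 0).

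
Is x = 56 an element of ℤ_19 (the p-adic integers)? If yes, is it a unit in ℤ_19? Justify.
x ∈ ℤ_19^× (unit); v_19(x) = 0

ℤ_19 = {x ∈ ℚ_19 : v_19(x) ≥ 0} and ℤ_19^× = {x ∈ ℤ_19 : v_19(x) = 0}. Here v_19(56) = v_19(num) − v_19(den) = 0; compare against these criteria.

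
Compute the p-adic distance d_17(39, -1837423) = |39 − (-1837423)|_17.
d_17(39, -1837423) = 1/83521

Step 1 — x − y = 39 − (-1837423) = 1837462. Step 2 — v_17(1837462) = 4 (factor: 1837462 = (17^4 · 22); the sign does not affect v_p). Step 3 — |x − y|_17 = 17^{-4} = 1/83521.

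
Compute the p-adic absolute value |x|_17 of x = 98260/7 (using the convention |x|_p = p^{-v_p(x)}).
|98260/7|_17 = 1/4913

Step 1 — compute v_17(x) by factoring powers of 17 out of the numerator and denominator: v_17(98260/7) = 3. Step 2 — apply |x|_p = p^{-v_p(x)} = 17^{-3} = 1/4913.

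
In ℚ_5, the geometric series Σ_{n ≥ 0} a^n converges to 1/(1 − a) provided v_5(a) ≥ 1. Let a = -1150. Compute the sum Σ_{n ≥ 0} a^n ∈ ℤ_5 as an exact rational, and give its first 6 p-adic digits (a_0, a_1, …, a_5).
Σ a^n = 1/(1 − a) = 1/1151;  first 6 digits = (1, 0, 4, 0, 4, 2)

v_5(a) = 2 ≥ 1, so the series converges in ℤ_5 to 1/(1 − a) = 1/(1 − (-1150)) = 1/1151. Expand this rational in ℤ_5: compute digits iteratively via d_i = x_i mod 5, x_{i+1} = (x_i − d_i)/5. The first 6 digits are (1, 0, 4, 0, 4, 2).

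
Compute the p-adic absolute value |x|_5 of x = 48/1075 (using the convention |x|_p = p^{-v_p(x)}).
|48/1075|_5 = 25

Step 1 — compute v_5(x) by factoring powers of 5 out of the numerator and denominator: v_5(48/1075) = -2. Step 2 — apply |x|_p = p^{-v_p(x)} = 5^{2} = 25.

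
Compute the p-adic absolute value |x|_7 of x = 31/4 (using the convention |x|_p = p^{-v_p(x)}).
|31/4|_7 = 1

Step 1 — compute v_7(x) by factoring powers of 7 out of the numerator and denominator: v_7(31/4) = 0. Step 2 — apply |x|_p = p^{-v_p(x)} = 7^{0} = 1.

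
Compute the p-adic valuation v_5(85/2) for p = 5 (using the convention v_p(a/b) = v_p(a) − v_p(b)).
v_5(85/2) = 1

Factor powers of 5 from the numerator and denominator of the reduced fraction: 85 = 5^1 · 17 and 2 = 5^0 · 2. Apply v_p(a/b) = v_p(a) − v_p(b): v_5(85/2) = 1 − 0 = 1.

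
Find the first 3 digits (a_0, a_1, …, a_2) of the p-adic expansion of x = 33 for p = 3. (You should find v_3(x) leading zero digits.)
(a_0, …, a_2) = (0, 2, 0)

v_3(33) = 1, so a_0 = ... = a_0 = 0. Factor out: x = 3^1 · u with u = 11 a unit in ℤ_3. Expand u iteratively via a_{v+i} = u_i mod 3, u_{i+1} = (u_i − a_{v+i})/3:
  u_0 = 11;  a_1 = 2;  u_1 = (u_0 − 2)/3 = 3
  u_1 = 3;  a_2 = 0;  u_2 = (u_1 − 0)/3 = 1
Digits: (0, 2, 0).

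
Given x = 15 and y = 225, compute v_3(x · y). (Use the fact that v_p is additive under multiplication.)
v_3(3375) = 3

v_p(x) = 1 (factor: 15 = 3^1 · 5); v_p(y) = 2 (factor: 225 = 3^2 · 25). Additivity: v_p(xy) = v_p(x) + v_p(y) = 1 + 2 = 3. (Direct check: xy = 3375 = 3^3 · (125).)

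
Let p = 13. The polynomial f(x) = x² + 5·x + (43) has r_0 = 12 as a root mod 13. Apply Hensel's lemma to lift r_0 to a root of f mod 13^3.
r_2 = 662 (mod 2197)

Hensel: r_{i+1} = r_i − f(r_i)·(f′(r_i))^{-1} mod 13^{i+2}, f′(x) = 2x + 5. Iterate:
  r_0 = 12 (mod 13)
  r_1 = 155 (mod 169)
  r_2 = 662 (mod 2197)
Final: r = 662 satisfies f(r) ≡ 0 mod 13^3.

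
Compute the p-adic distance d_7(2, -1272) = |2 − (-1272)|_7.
d_7(2, -1272) = 1/49

Step 1 — x − y = 2 − (-1272) = 1274. Step 2 — v_7(1274) = 2 (factor: 1274 = (7^2 · 26); the sign does not affect v_p). Step 3 — |x − y|_7 = 7^{-2} = 1/49.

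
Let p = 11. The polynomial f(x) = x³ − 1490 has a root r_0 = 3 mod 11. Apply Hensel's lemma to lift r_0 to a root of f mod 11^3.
r_2 = 586 (mod 1331)

Hensel: r_{i+1} = r_i − f(r_i)/f′(r_i) mod 11^{i+2}, where f′(x) = 3x². Iterate:
  r_0 = 3 (mod 11)
  r_1 = 102 (mod 121)
  r_2 = 586 (mod 1331)
Final: r = 586 with f(r) ≡ 0 mod 11^3.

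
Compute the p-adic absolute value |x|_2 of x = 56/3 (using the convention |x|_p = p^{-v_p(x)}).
|56/3|_2 = 1/8

Step 1 — compute v_2(x) by factoring powers of 2 out of the numerator and denominator: v_2(56/3) = 3. Step 2 — apply |x|_p = p^{-v_p(x)} = 2^{-3} = 1/8.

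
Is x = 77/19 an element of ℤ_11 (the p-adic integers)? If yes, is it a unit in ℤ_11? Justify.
x ∈ ℤ_11 but not a unit; v_11(x) = 1 > 0

ℤ_11 = {x ∈ ℚ_11 : v_11(x) ≥ 0} and ℤ_11^× = {x ∈ ℤ_11 : v_11(x) = 0}. Here v_11(77/19) = v_11(num) − v_11(den) = 1; compare against these criteria.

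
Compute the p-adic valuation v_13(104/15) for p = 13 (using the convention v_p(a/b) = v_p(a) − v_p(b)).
v_13(104/15) = 1

Factor powers of 13 from the numerator and denominator of the reduced fraction: 104 = 13^1 · 8 and 15 = 13^0 · 15. Apply v_p(a/b) = v_p(a) − v_p(b): v_13(104/15) = 1 − 0 = 1.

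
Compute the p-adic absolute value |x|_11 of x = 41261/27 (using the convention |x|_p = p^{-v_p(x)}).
|41261/27|_11 = 1/1331

Step 1 — compute v_11(x) by factoring powers of 11 out of the numerator and denominator: v_11(41261/27) = 3. Step 2 — apply |x|_p = p^{-v_p(x)} = 11^{-3} = 1/1331.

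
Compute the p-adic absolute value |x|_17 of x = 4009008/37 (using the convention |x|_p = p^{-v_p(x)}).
|4009008/37|_17 = 1/83521

Step 1 — compute v_17(x) by factoring powers of 17 out of the numerator and denominator: v_17(4009008/37) = 4. Step 2 — apply |x|_p = p^{-v_p(x)} = 17^{-4} = 1/83521.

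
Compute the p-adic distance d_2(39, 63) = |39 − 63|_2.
d_2(39, 63) = 1/8

Step 1 — x − y = 39 − 63 = -24. Step 2 — v_2(-24) = 3 (factor: -24 = −(2^3 · 3); the sign does not affect v_p). Step 3 — |x − y|_2 = 2^{-3} = 1/8.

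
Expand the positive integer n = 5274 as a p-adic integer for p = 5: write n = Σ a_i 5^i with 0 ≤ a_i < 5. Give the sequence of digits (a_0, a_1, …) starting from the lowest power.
(a_0, a_1, …) = (4, 4, 0, 2, 3, 1)

Repeated division by 5 gives the digits low-to-high: 5274 = 4 + 4·5^1 + 2·5^3 + 3·5^4 + 1·5^5. Digit sequence: (4, 4, 0, 2, 3, 1).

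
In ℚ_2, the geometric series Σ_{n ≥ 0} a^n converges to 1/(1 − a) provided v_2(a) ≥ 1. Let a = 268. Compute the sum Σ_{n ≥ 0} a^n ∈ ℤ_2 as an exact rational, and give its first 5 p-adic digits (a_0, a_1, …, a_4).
Σ a^n = 1/(1 − a) = -1/267;  first 5 digits = (1, 0, 1, 1, 1)

v_2(a) = 2 ≥ 1, so the series converges in ℤ_2 to 1/(1 − a) = 1/(1 − 268) = -1/267. Expand this rational in ℤ_2: compute digits iteratively via d_i = x_i mod 2, x_{i+1} = (x_i − d_i)/2. The first 5 digits are (1, 0, 1, 1, 1).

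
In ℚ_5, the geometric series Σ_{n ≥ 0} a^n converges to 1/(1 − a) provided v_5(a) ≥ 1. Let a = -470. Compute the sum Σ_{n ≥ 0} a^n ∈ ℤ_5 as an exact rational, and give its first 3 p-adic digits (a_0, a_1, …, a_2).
Σ a^n = 1/(1 − a) = 1/471;  first 3 digits = (1, 1, 2)

v_5(a) = 1 ≥ 1, so the series converges in ℤ_5 to 1/(1 − a) = 1/(1 − (-470)) = 1/471. Expand this rational in ℤ_5: compute digits iteratively via d_i = x_i mod 5, x_{i+1} = (x_i − d_i)/5. The first 3 digits are (1, 1, 2).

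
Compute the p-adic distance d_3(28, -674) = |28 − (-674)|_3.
d_3(28, -674) = 1/27

Step 1 — x − y = 28 − (-674) = 702. Step 2 — v_3(702) = 3 (factor: 702 = (3^3 · 26); the sign does not affect v_p). Step 3 — |x − y|_3 = 3^{-3} = 1/27.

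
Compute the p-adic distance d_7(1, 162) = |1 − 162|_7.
d_7(1, 162) = 1/7

Step 1 — x − y = 1 − 162 = -161. Step 2 — v_7(-161) = 1 (factor: -161 = −(7^1 · 23); the sign does not affect v_p). Step 3 — |x − y|_7 = 7^{-1} = 1/7.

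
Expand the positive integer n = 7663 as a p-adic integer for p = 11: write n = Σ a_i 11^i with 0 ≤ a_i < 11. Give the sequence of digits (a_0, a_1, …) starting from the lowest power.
(a_0, a_1, …) = (7, 3, 8, 5)

Repeated division by 11 gives the digits low-to-high: 7663 = 7 + 3·11^1 + 8·11^2 + 5·11^3. Digit sequence: (7, 3, 8, 5).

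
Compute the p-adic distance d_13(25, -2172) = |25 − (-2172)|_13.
d_13(25, -2172) = 1/2197

Step 1 — x − y = 25 − (-2172) = 2197. Step 2 — v_13(2197) = 3 (factor: 2197 = (13^3 · 1); the sign does not affect v_p). Step 3 — |x − y|_13 = 13^{-3} = 1/2197.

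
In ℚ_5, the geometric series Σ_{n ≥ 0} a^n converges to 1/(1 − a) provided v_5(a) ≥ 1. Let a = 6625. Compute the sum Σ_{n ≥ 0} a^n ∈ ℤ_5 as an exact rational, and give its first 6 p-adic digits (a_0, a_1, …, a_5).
Σ a^n = 1/(1 − a) = -1/6624;  first 6 digits = (1, 0, 0, 3, 0, 2)

v_5(a) = 3 ≥ 1, so the series converges in ℤ_5 to 1/(1 − a) = 1/(1 − 6625) = -1/6624. Expand this rational in ℤ_5: compute digits iteratively via d_i = x_i mod 5, x_{i+1} = (x_i − d_i)/5. The first 6 digits are (1, 0, 0, 3, 0, 2).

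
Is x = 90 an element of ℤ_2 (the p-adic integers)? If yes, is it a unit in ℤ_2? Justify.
x ∈ ℤ_2 but not a unit; v_2(x) = 1 > 0

ℤ_2 = {x ∈ ℚ_2 : v_2(x) ≥ 0} and ℤ_2^× = {x ∈ ℤ_2 : v_2(x) = 0}. Here v_2(90) = v_2(num) − v_2(den) = 1; compare against these criteria.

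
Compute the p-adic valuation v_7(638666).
v_7(638666) = 5

v_7(n) is the largest exponent k such that 7^k divides n. Factor out: 638666 = 7^5 · 38. (Sign doesn't affect v_p.) So v_7(638666) = 5.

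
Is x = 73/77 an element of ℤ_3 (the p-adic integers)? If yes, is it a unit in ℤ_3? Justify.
x ∈ ℤ_3^× (unit); v_3(x) = 0

ℤ_3 = {x ∈ ℚ_3 : v_3(x) ≥ 0} and ℤ_3^× = {x ∈ ℤ_3 : v_3(x) = 0}. Here v_3(73/77) = v_3(num) − v_3(den) = 0; compare against these criteria.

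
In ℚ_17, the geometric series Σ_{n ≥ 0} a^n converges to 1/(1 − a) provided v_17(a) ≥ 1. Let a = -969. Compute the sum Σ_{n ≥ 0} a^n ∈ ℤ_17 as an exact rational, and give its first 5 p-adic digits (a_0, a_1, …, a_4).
Σ a^n = 1/(1 − a) = 1/970;  first 5 digits = (1, 11, 15, 8, 1)

v_17(a) = 1 ≥ 1, so the series converges in ℤ_17 to 1/(1 − a) = 1/(1 − (-969)) = 1/970. Expand this rational in ℤ_17: compute digits iteratively via d_i = x_i mod 17, x_{i+1} = (x_i − d_i)/17. The first 5 digits are (1, 11, 15, 8, 1).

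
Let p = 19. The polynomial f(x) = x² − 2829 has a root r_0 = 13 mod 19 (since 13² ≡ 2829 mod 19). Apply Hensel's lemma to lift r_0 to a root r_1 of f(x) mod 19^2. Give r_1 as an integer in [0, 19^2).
r_1 = 32 (mod 361)

Hensel's recurrence: r_{i+1} = r_i − f(r_i)·(f′(r_i))^{-1} mod 19^{i+2}, with f′(x) = 2x. Iterate:
  r_0 = 13 (mod 19)
  r_1 = 32 (mod 361)
Final: r_1 = 32, and one checks f(r_1) ≡ 0 mod 19^2.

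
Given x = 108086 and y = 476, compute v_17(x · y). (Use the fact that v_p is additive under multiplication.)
v_17(51448936) = 4

v_p(x) = 3 (factor: 108086 = 17^3 · 22); v_p(y) = 1 (factor: 476 = 17^1 · 28). Additivity: v_p(xy) = v_p(x) + v_p(y) = 3 + 1 = 4. (Direct check: xy = 51448936 = 17^4 · (616).)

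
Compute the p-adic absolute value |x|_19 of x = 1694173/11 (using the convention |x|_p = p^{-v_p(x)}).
|1694173/11|_19 = 1/130321

Step 1 — compute v_19(x) by factoring powers of 19 out of the numerator and denominator: v_19(1694173/11) = 4. Step 2 — apply |x|_p = p^{-v_p(x)} = 19^{-4} = 1/130321.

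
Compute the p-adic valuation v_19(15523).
v_19(15523) = 2

v_19(n) is the largest exponent k such that 19^k divides n. Factor out: 15523 = 19^2 · 43. (Sign doesn't affect v_p.) So v_19(15523) = 2.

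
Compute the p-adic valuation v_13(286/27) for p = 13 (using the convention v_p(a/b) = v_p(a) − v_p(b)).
v_13(286/27) = 1

Factor powers of 13 from the numerator and denominator of the reduced fraction: 286 = 13^1 · 22 and 27 = 13^0 · 27. Apply v_p(a/b) = v_p(a) − v_p(b): v_13(286/27) = 1 − 0 = 1.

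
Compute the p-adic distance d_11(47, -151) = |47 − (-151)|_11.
d_11(47, -151) = 1/11

Step 1 — x − y = 47 − (-151) = 198. Step 2 — v_11(198) = 1 (factor: 198 = (11^1 · 18); the sign does not affect v_p). Step 3 — |x − y|_11 = 11^{-1} = 1/11.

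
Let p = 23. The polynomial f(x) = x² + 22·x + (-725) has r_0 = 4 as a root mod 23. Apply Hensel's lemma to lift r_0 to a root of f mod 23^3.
r_2 = 3040 (mod 12167)

Hensel: r_{i+1} = r_i − f(r_i)·(f′(r_i))^{-1} mod 23^{i+2}, f′(x) = 2x + 22. Iterate:
  r_0 = 4 (mod 23)
  r_1 = 395 (mod 529)
  r_2 = 3040 (mod 12167)
Final: r = 3040 satisfies f(r) ≡ 0 mod 23^3.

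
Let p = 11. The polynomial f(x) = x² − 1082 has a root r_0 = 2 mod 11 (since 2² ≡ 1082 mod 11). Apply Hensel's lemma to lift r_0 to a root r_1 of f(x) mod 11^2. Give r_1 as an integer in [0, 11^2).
r_1 = 90 (mod 121)

Hensel's recurrence: r_{i+1} = r_i − f(r_i)·(f′(r_i))^{-1} mod 11^{i+2}, with f′(x) = 2x. Iterate:
  r_0 = 2 (mod 11)
  r_1 = 90 (mod 121)
Final: r_1 = 90, and one checks f(r_1) ≡ 0 mod 11^2.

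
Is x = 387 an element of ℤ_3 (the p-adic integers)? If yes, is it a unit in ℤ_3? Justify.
x ∈ ℤ_3 but not a unit; v_3(x) = 2 > 0

ℤ_3 = {x ∈ ℚ_3 : v_3(x) ≥ 0} and ℤ_3^× = {x ∈ ℤ_3 : v_3(x) = 0}. Here v_3(387) = v_3(num) − v_3(den) = 2; compare against these criteria.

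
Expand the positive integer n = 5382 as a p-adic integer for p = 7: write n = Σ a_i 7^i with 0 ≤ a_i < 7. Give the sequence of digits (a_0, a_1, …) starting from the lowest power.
(a_0, a_1, …) = (6, 5, 4, 1, 2)

Repeated division by 7 gives the digits low-to-high: 5382 = 6 + 5·7^1 + 4·7^2 + 1·7^3 + 2·7^4. Digit sequence: (6, 5, 4, 1, 2).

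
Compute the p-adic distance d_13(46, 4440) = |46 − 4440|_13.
d_13(46, 4440) = 1/2197

Step 1 — x − y = 46 − 4440 = -4394. Step 2 — v_13(-4394) = 3 (factor: -4394 = −(13^3 · 2); the sign does not affect v_p). Step 3 — |x − y|_13 = 13^{-3} = 1/2197.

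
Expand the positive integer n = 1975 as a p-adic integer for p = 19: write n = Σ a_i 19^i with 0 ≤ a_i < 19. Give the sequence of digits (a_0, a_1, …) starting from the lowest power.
(a_0, a_1, …) = (18, 8, 5)

Repeated division by 19 gives the digits low-to-high: 1975 = 18 + 8·19^1 + 5·19^2. Digit sequence: (18, 8, 5).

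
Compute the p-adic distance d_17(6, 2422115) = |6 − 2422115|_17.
d_17(6, 2422115) = 1/83521

Step 1 — x − y = 6 − 2422115 = -2422109. Step 2 — v_17(-2422109) = 4 (factor: -2422109 = −(17^4 · 29); the sign does not affect v_p). Step 3 — |x − y|_17 = 17^{-4} = 1/83521.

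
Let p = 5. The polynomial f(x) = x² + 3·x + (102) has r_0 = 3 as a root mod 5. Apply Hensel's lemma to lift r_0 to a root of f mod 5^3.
r_2 = 98 (mod 125)

Hensel: r_{i+1} = r_i − f(r_i)·(f′(r_i))^{-1} mod 5^{i+2}, f′(x) = 2x + 3. Iterate:
  r_0 = 3 (mod 5)
  r_1 = 23 (mod 25)
  r_2 = 98 (mod 125)
Final: r = 98 satisfies f(r) ≡ 0 mod 5^3.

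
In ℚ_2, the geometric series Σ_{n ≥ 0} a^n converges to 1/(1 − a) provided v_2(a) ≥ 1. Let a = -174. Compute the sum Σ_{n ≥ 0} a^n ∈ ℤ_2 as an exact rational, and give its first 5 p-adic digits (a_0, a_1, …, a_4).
Σ a^n = 1/(1 − a) = 1/175;  first 5 digits = (1, 1, 1, 1, 0)

v_2(a) = 1 ≥ 1, so the series converges in ℤ_2 to 1/(1 − a) = 1/(1 − (-174)) = 1/175. Expand this rational in ℤ_2: compute digits iteratively via d_i = x_i mod 2, x_{i+1} = (x_i − d_i)/2. The first 5 digits are (1, 1, 1, 1, 0).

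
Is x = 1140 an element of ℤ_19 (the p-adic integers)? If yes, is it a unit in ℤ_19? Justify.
x ∈ ℤ_19 but not a unit; v_19(x) = 1 > 0

ℤ_19 = {x ∈ ℚ_19 : v_19(x) ≥ 0} and ℤ_19^× = {x ∈ ℤ_19 : v_19(x) = 0}. Here v_19(1140) = v_19(num) − v_19(den) = 1; compare against these criteria.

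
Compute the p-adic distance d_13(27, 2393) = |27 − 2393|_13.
d_13(27, 2393) = 1/169

Step 1 — x − y = 27 − 2393 = -2366. Step 2 — v_13(-2366) = 2 (factor: -2366 = −(13^2 · 14); the sign does not affect v_p). Step 3 — |x − y|_13 = 13^{-2} = 1/169.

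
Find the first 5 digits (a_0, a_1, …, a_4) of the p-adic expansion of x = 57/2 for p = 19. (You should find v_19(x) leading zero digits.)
(a_0, …, a_4) = (0, 11, 9, 9, 9)

v_19(57/2) = 1, so a_0 = ... = a_0 = 0. Factor out: x = 19^1 · u with u = 3/2 a unit in ℤ_19. Expand u iteratively via a_{v+i} = u_i mod 19, u_{i+1} = (u_i − a_{v+i})/19:
  u_0 = 3/2;  a_1 = 11;  u_1 = (u_0 − 11)/19 = -1/2
  u_1 = -1/2;  a_2 = 9;  u_2 = (u_1 − 9)/19 = -1/2
  u_2 = -1/2;  a_3 = 9;  u_3 = (u_2 − 9)/19 = -1/2
  u_3 = -1/2;  a_4 = 9;  u_4 = (u_3 − 9)/19 = -1/2
Digits: (0, 11, 9, 9, 9).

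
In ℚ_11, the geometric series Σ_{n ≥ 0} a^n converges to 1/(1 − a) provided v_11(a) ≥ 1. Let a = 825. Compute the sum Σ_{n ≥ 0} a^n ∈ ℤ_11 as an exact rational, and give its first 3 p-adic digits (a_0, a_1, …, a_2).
Σ a^n = 1/(1 − a) = -1/824;  first 3 digits = (1, 9, 10)

v_11(a) = 1 ≥ 1, so the series converges in ℤ_11 to 1/(1 − a) = 1/(1 − 825) = -1/824. Expand this rational in ℤ_11: compute digits iteratively via d_i = x_i mod 11, x_{i+1} = (x_i − d_i)/11. The first 3 digits are (1, 9, 10).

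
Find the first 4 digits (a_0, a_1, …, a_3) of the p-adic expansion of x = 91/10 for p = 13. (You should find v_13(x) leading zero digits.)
(a_0, …, a_3) = (0, 2, 9, 11)

v_13(91/10) = 1, so a_0 = ... = a_0 = 0. Factor out: x = 13^1 · u with u = 7/10 a unit in ℤ_13. Expand u iteratively via a_{v+i} = u_i mod 13, u_{i+1} = (u_i − a_{v+i})/13:
  u_0 = 7/10;  a_1 = 2;  u_1 = (u_0 − 2)/13 = -1/10
  u_1 = -1/10;  a_2 = 9;  u_2 = (u_1 − 9)/13 = -7/10
  u_2 = -7/10;  a_3 = 11;  u_3 = (u_2 − 11)/13 = -9/10
Digits: (0, 2, 9, 11).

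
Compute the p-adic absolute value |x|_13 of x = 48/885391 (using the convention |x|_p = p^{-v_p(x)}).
|48/885391|_13 = 28561

Step 1 — compute v_13(x) by factoring powers of 13 out of the numerator and denominator: v_13(48/885391) = -4. Step 2 — apply |x|_p = p^{-v_p(x)} = 13^{4} = 28561.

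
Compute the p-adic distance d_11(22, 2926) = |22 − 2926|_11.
d_11(22, 2926) = 1/121

Step 1 — x − y = 22 − 2926 = -2904. Step 2 — v_11(-2904) = 2 (factor: -2904 = −(11^2 · 24); the sign does not affect v_p). Step 3 — |x − y|_11 = 11^{-2} = 1/121.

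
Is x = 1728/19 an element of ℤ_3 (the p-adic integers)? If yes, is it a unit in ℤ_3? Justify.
x ∈ ℤ_3 but not a unit; v_3(x) = 3 > 0

ℤ_3 = {x ∈ ℚ_3 : v_3(x) ≥ 0} and ℤ_3^× = {x ∈ ℤ_3 : v_3(x) = 0}. Here v_3(1728/19) = v_3(num) − v_3(den) = 3; compare against these criteria.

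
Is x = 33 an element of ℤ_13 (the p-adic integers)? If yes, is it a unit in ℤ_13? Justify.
x ∈ ℤ_13^× (unit); v_13(x) = 0

ℤ_13 = {x ∈ ℚ_13 : v_13(x) ≥ 0} and ℤ_13^× = {x ∈ ℤ_13 : v_13(x) = 0}. Here v_13(33) = v_13(num) − v_13(den) = 0; compare against these criteria.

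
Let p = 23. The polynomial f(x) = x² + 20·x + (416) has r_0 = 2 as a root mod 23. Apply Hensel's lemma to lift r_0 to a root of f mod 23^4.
r_3 = 260868 (mod 279841)

Hensel: r_{i+1} = r_i − f(r_i)·(f′(r_i))^{-1} mod 23^{i+2}, f′(x) = 2x + 20. Iterate:
  r_0 = 2 (mod 23)
  r_1 = 71 (mod 529)
  r_2 = 5361 (mod 12167)
  r_3 = 260868 (mod 279841)
Final: r = 260868 satisfies f(r) ≡ 0 mod 23^4.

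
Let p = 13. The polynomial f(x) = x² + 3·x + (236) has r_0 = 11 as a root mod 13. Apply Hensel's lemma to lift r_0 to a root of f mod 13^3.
r_2 = 63 (mod 2197)

Hensel: r_{i+1} = r_i − f(r_i)·(f′(r_i))^{-1} mod 13^{i+2}, f′(x) = 2x + 3. Iterate:
  r_0 = 11 (mod 13)
  r_1 = 63 (mod 169)
  r_2 = 63 (mod 2197)
Final: r = 63 satisfies f(r) ≡ 0 mod 13^3.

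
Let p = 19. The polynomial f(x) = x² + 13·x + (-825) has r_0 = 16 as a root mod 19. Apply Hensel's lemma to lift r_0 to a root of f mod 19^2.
r_1 = 16 (mod 361)

Hensel: r_{i+1} = r_i − f(r_i)·(f′(r_i))^{-1} mod 19^{i+2}, f′(x) = 2x + 13. Iterate:
  r_0 = 16 (mod 19)
  r_1 = 16 (mod 361)
Final: r = 16 satisfies f(r) ≡ 0 mod 19^2.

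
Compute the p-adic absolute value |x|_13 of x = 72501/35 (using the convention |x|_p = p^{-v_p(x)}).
|72501/35|_13 = 1/2197

Step 1 — compute v_13(x) by factoring powers of 13 out of the numerator and denominator: v_13(72501/35) = 3. Step 2 — apply |x|_p = p^{-v_p(x)} = 13^{-3} = 1/2197.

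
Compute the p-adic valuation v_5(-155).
v_5(-155) = 1

v_5(n) is the largest exponent k such that 5^k divides n. Factor out: -155 = -5^1 · 31. (Sign doesn't affect v_p.) So v_5(-155) = 1.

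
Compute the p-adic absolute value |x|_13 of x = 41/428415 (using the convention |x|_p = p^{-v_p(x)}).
|41/428415|_13 = 28561

Step 1 — compute v_13(x) by factoring powers of 13 out of the numerator and denominator: v_13(41/428415) = -4. Step 2 — apply |x|_p = p^{-v_p(x)} = 13^{4} = 28561.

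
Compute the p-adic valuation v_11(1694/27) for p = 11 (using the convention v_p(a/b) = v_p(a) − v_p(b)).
v_11(1694/27) = 2

Factor powers of 11 from the numerator and denominator of the reduced fraction: 1694 = 11^2 · 14 and 27 = 11^0 · 27. Apply v_p(a/b) = v_p(a) − v_p(b): v_11(1694/27) = 2 − 0 = 2.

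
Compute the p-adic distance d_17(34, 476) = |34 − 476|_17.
d_17(34, 476) = 1/17

Step 1 — x − y = 34 − 476 = -442. Step 2 — v_17(-442) = 1 (factor: -442 = −(17^1 · 26); the sign does not affect v_p). Step 3 — |x − y|_17 = 17^{-1} = 1/17.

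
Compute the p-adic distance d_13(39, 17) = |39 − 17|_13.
d_13(39, 17) = 1

Step 1 — x − y = 39 − 17 = 22. Step 2 — v_13(22) = 0 (factor: 22 = (13^0 · 22); the sign does not affect v_p). Step 3 — |x − y|_13 = 13^{0} = 1.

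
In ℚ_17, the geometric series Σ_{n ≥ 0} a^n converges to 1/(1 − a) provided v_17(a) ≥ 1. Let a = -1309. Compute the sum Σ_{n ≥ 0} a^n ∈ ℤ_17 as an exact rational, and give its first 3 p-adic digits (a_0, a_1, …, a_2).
Σ a^n = 1/(1 − a) = 1/1310;  first 3 digits = (1, 8, 8)

v_17(a) = 1 ≥ 1, so the series converges in ℤ_17 to 1/(1 − a) = 1/(1 − (-1309)) = 1/1310. Expand this rational in ℤ_17: compute digits iteratively via d_i = x_i mod 17, x_{i+1} = (x_i − d_i)/17. The first 3 digits are (1, 8, 8).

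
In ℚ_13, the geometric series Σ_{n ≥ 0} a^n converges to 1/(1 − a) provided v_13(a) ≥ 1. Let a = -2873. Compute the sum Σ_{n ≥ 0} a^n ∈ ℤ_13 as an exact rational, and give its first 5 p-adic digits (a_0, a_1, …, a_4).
Σ a^n = 1/(1 − a) = 1/2874;  first 5 digits = (1, 0, 9, 11, 2)

v_13(a) = 2 ≥ 1, so the series converges in ℤ_13 to 1/(1 − a) = 1/(1 − (-2873)) = 1/2874. Expand this rational in ℤ_13: compute digits iteratively via d_i = x_i mod 13, x_{i+1} = (x_i − d_i)/13. The first 5 digits are (1, 0, 9, 11, 2).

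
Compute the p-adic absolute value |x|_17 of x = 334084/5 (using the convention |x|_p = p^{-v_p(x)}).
|334084/5|_17 = 1/83521

Step 1 — compute v_17(x) by factoring powers of 17 out of the numerator and denominator: v_17(334084/5) = 4. Step 2 — apply |x|_p = p^{-v_p(x)} = 17^{-4} = 1/83521.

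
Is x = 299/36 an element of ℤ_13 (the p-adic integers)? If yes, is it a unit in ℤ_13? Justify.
x ∈ ℤ_13 but not a unit; v_13(x) = 1 > 0

ℤ_13 = {x ∈ ℚ_13 : v_13(x) ≥ 0} and ℤ_13^× = {x ∈ ℤ_13 : v_13(x) = 0}. Here v_13(299/36) = v_13(num) − v_13(den) = 1; compare against these criteria.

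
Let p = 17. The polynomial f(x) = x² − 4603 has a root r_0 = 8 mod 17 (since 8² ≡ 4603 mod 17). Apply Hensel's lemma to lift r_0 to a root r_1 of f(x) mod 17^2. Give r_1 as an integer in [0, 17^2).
r_1 = 93 (mod 289)

Hensel's recurrence: r_{i+1} = r_i − f(r_i)·(f′(r_i))^{-1} mod 17^{i+2}, with f′(x) = 2x. Iterate:
  r_0 = 8 (mod 17)
  r_1 = 93 (mod 289)
Final: r_1 = 93, and one checks f(r_1) ≡ 0 mod 17^2.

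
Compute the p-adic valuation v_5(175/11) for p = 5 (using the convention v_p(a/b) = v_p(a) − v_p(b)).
v_5(175/11) = 2

Factor powers of 5 from the numerator and denominator of the reduced fraction: 175 = 5^2 · 7 and 11 = 5^0 · 11. Apply v_p(a/b) = v_p(a) − v_p(b): v_5(175/11) = 2 − 0 = 2.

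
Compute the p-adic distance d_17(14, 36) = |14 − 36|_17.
d_17(14, 36) = 1

Step 1 — x − y = 14 − 36 = -22. Step 2 — v_17(-22) = 0 (factor: -22 = −(17^0 · 22); the sign does not affect v_p). Step 3 — |x − y|_17 = 17^{0} = 1.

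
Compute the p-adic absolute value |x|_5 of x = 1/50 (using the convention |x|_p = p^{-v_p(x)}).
|1/50|_5 = 25

Step 1 — compute v_5(x) by factoring powers of 5 out of the numerator and denominator: v_5(1/50) = -2. Step 2 — apply |x|_p = p^{-v_p(x)} = 5^{2} = 25.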